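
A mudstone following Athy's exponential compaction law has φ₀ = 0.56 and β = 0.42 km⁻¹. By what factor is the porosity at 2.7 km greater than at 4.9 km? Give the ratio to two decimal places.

2.52

φ(z₁)/φ(z₂) = e^(−β·z₁)/e^(−β·z₂) = e^{β(z₂−z₁)}
= exp(0.42 × 2.2) = exp(0.924) = 2.5193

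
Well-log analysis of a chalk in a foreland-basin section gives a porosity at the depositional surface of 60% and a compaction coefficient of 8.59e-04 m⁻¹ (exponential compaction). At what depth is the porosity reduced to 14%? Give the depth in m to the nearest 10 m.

Working in km (1 km = 1000 m; c in km⁻¹ = c in m⁻¹ × 1000):
Invert Athy's law: z = ln(phi₀/phi) / c
z = ln(0.6/0.14) / 0.859 = ln(4.286) / 0.859 = 1.4553 / 0.859 = 1.694 km

1690 m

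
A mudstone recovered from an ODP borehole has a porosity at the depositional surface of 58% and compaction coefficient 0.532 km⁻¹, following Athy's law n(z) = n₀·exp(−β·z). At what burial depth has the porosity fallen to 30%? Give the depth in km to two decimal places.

1.24 km

Invert Athy's law: z = ln(n₀/n) / β
z = ln(0.58/0.3) / 0.532 = ln(1.933) / 0.532 = 0.6592 / 0.532 = 1.239 km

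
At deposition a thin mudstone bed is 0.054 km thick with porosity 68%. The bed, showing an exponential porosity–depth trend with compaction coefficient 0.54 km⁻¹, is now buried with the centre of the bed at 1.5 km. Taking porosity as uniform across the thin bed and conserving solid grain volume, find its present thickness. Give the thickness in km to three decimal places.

0.025 km

Porosity at 1.5 km: n = 0.68·exp(−0.54×1.5) = 0.3025
Solid-volume conservation: h(1−n) = h₀(1−n₀) ⇒ h = h₀·(1−n₀)/(1−n)
h = 0.054 × (1 − 0.68)/(1 − 0.3025) = 0.054 × 0.4588 = 0.0248 km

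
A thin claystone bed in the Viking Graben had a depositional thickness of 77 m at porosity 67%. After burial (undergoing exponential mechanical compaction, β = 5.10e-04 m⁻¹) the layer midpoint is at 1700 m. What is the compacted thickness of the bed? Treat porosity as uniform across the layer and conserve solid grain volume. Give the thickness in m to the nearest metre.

35 m

Working in km (1 km = 1000 m; β in km⁻¹ = β in m⁻¹ × 1000):
Porosity at 1.7 km: φ = 0.67·exp(−0.51×1.7) = 0.2815
Solid-volume conservation: h(1−φ) = h₀(1−φ₀) ⇒ h = h₀·(1−φ₀)/(1−φ)
h = 0.077 × (1 − 0.67)/(1 − 0.2815) = 0.077 × 0.4593 = 0.0354 km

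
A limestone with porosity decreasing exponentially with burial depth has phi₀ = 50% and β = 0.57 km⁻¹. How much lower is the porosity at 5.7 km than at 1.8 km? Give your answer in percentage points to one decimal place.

16.0 percentage points

phi(1.8) = 0.5·e^(−0.57×1.8) = 0.1792
phi(5.7) = 0.5·e^(−0.57×5.7) = 0.0194
Δphi = 0.1792 − 0.0194 = 0.1598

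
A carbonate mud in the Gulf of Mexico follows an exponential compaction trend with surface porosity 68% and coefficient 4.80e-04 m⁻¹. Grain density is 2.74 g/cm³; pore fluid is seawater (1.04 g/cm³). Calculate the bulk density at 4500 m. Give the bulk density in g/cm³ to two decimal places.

2.61 g/cm³

Working in km (1 km = 1000 m; c in km⁻¹ = c in m⁻¹ × 1000):
Porosity at depth: φ = 0.68·exp(−0.48×4.5) = 0.68×0.1153 = 0.0784
Bulk density: ρ_b = (1−φ)ρ_g + φ·ρ_f = 0.9216×2.74 + 0.0784×1.04
       = 2.525 + 0.082 = 2.607 g/cm³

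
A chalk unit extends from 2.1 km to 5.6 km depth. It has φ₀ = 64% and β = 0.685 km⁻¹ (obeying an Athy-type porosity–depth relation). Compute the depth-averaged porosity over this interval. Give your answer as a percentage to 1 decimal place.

⟨φ⟩ = (1/(d₂−d₁)) ∫ φ₀ e^(−βd) dd = φ₀·(e^(−β·d₁) − e^(−β·d₂)) / (β·(d₂−d₁))
e^(−0.685×2.1) = 0.2373; e^(−0.685×5.6) = 0.0216
⟨φ⟩ = 0.64 × (0.2373 − 0.0216) / (0.685 × 3.5) = 0.64 × 0.0900 = 0.0576

5.8%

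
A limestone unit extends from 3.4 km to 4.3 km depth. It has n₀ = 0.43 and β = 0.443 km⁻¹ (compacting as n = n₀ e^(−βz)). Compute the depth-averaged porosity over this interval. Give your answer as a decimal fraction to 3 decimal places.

⟨n⟩ = (1/(z₂−z₁)) ∫ n₀ e^(−βz) dz = n₀·(e^(−β·z₁) − e^(−β·z₂)) / (β·(z₂−z₁))
e^(−0.443×3.4) = 0.2218; e^(−0.443×4.3) = 0.1488
⟨n⟩ = 0.43 × (0.2218 − 0.1488) / (0.443 × 0.9) = 0.43 × 0.1829 = 0.0786

0.079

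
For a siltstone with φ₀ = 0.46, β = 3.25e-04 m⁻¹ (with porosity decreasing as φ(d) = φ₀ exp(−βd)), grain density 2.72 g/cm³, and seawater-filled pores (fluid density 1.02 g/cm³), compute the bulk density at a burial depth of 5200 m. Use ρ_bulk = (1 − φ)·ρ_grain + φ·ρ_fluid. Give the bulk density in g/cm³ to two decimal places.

Working in km (1 km = 1000 m; β in km⁻¹ = β in m⁻¹ × 1000):
Porosity at depth: φ = 0.46·exp(−0.325×5.2) = 0.46×0.1845 = 0.0849
Bulk density: ρ_b = (1−φ)ρ_g + φ·ρ_f = 0.9151×2.72 + 0.0849×1.02
       = 2.489 + 0.087 = 2.576 g/cm³

2.58 g/cm³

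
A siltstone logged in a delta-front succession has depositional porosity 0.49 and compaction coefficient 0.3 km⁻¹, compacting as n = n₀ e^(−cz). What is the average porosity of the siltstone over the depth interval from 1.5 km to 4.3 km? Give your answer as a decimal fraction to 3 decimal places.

0.211

⟨n⟩ = (1/(z₂−z₁)) ∫ n₀ e^(−cz) dz = n₀·(e^(−c·z₁) − e^(−c·z₂)) / (c·(z₂−z₁))
e^(−0.3×1.5) = 0.6376; e^(−0.3×4.3) = 0.2753
⟨n⟩ = 0.49 × (0.6376 − 0.2753) / (0.3 × 2.8) = 0.49 × 0.4314 = 0.2114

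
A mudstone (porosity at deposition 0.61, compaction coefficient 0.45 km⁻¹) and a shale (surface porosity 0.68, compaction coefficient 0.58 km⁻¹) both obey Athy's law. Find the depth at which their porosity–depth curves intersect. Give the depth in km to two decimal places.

0.84 km

Set φ₀ₐ e^(−βₐz) = φ₀ᵦ e^(−βᵦz) ⇒ ln(φ₀ₐ/φ₀ᵦ) = (βₐ − βᵦ)·z
z = ln(0.61/0.68) / (0.45 − 0.58) = -0.1086 / -0.13 = 0.836 km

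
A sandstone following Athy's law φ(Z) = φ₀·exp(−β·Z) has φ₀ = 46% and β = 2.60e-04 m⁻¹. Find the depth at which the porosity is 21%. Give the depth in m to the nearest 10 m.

Working in km (1 km = 1000 m; β in km⁻¹ = β in m⁻¹ × 1000):
Invert Athy's law: Z = ln(φ₀/φ) / β
Z = ln(0.46/0.21) / 0.26 = ln(2.19) / 0.26 = 0.7841 / 0.26 = 3.016 km

3020 m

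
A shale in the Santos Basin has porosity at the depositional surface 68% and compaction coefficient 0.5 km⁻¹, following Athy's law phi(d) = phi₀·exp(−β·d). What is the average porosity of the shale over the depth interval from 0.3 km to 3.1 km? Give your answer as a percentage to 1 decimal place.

31.5%

⟨phi⟩ = (1/(d₂−d₁)) ∫ phi₀ e^(−βd) dd = phi₀·(e^(−β·d₁) − e^(−β·d₂)) / (β·(d₂−d₁))
e^(−0.5×0.3) = 0.8607; e^(−0.5×3.1) = 0.2122
⟨phi⟩ = 0.68 × (0.8607 − 0.2122) / (0.5 × 2.8) = 0.68 × 0.4632 = 0.3150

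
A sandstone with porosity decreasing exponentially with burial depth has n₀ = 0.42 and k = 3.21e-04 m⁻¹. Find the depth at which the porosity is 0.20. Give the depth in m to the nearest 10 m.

Working in km (1 km = 1000 m; k in km⁻¹ = k in m⁻¹ × 1000):
Invert Athy's law: z = ln(n₀/n) / k
z = ln(0.42/0.2) / 0.321 = ln(2.1) / 0.321 = 0.7419 / 0.321 = 2.311 km

2310 m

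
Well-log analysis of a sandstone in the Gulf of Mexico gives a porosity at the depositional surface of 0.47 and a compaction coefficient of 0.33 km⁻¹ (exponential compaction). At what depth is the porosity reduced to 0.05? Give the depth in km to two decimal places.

6.79 km

Invert Athy's law: z = ln(n₀/n) / c
z = ln(0.47/0.05) / 0.33 = ln(9.4) / 0.33 = 2.2407 / 0.33 = 6.790 km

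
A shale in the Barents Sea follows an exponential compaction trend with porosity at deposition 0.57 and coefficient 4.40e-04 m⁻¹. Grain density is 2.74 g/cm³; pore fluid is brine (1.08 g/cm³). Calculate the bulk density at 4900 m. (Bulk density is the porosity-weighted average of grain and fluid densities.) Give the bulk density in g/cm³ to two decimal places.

Working in km (1 km = 1000 m; β in km⁻¹ = β in m⁻¹ × 1000):
Porosity at depth: n = 0.57·exp(−0.44×4.9) = 0.57×0.1158 = 0.0660
Bulk density: ρ_b = (1−n)ρ_g + n·ρ_f = 0.9340×2.74 + 0.0660×1.08
       = 2.559 + 0.071 = 2.630 g/cm³

2.63 g/cm³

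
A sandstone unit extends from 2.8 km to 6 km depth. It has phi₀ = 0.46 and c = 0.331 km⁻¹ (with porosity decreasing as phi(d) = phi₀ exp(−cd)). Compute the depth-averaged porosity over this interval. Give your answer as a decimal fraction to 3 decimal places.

0.112

⟨phi⟩ = (1/(d₂−d₁)) ∫ phi₀ e^(−cd) dd = phi₀·(e^(−c·d₁) − e^(−c·d₂)) / (c·(d₂−d₁))
e^(−0.331×2.8) = 0.3958; e^(−0.331×6) = 0.1372
⟨phi⟩ = 0.46 × (0.3958 − 0.1372) / (0.331 × 3.2) = 0.46 × 0.2441 = 0.1123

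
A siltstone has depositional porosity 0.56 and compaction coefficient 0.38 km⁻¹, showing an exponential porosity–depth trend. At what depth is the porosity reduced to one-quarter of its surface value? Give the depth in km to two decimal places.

3.65 km

n/n₀ = 1/4 ⇒ exp(−c·d) = 1/4 ⇒ d = ln(4) / c
d = 1.3863 / 0.38 = 3.648 km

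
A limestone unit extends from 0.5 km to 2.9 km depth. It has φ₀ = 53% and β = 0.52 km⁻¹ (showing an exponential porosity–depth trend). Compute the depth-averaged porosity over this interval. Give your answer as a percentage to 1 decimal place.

23.3%

⟨φ⟩ = (1/(d₂−d₁)) ∫ φ₀ e^(−βd) dd = φ₀·(e^(−β·d₁) − e^(−β·d₂)) / (β·(d₂−d₁))
e^(−0.52×0.5) = 0.7711; e^(−0.52×2.9) = 0.2214
⟨φ⟩ = 0.53 × (0.7711 − 0.2214) / (0.52 × 2.4) = 0.53 × 0.4405 = 0.2334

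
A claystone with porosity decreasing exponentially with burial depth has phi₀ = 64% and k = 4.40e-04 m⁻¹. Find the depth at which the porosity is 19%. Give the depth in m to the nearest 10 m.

Working in km (1 km = 1000 m; k in km⁻¹ = k in m⁻¹ × 1000):
Invert Athy's law: Z = ln(phi₀/phi) / k
Z = ln(0.64/0.19) / 0.44 = ln(3.368) / 0.44 = 1.2144 / 0.44 = 2.760 km

2760 m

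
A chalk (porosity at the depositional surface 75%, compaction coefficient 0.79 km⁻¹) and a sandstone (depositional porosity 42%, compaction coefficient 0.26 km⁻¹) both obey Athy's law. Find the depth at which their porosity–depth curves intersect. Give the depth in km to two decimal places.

1.09 km

Set phi₀ₐ e^(−cₐZ) = phi₀ᵦ e^(−cᵦZ) ⇒ ln(phi₀ₐ/phi₀ᵦ) = (cₐ − cᵦ)·Z
Z = ln(0.75/0.42) / (0.79 − 0.26) = 0.5798 / 0.53 = 1.094 km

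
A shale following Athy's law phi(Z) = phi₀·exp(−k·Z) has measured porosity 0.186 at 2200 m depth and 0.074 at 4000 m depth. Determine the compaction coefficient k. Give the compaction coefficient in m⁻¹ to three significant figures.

0.000512 m⁻¹

Working in km (1 km = 1000 m; k in km⁻¹ = k in m⁻¹ × 1000):
Athy: phi(Z) = phi₀ e^(−kZ) ⇒ phi₁/phi₂ = e^{k(Z₂−Z₁)} ⇒ k = ln(phi₁/phi₂)/(Z₂−Z₁)
k = ln(0.186/0.074) / (4 − 2.2) = ln(2.514) / 1.8 = 0.9217 / 1.8 = 0.512 km⁻¹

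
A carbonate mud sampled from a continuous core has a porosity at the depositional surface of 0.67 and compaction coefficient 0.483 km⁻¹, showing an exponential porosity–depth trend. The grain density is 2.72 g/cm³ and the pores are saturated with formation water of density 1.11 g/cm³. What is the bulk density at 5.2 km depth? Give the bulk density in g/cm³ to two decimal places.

Porosity at depth: phi = 0.67·exp(−0.483×5.2) = 0.67×0.0811 = 0.0544
Bulk density: ρ_b = (1−phi)ρ_g + phi·ρ_f = 0.9456×2.72 + 0.0544×1.11
       = 2.572 + 0.060 = 2.632 g/cm³

2.63 g/cm³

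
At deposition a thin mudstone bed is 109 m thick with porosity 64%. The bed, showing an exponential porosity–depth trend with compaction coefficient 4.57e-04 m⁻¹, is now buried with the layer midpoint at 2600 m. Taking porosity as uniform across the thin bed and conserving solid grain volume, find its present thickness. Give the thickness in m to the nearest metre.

49 m

Working in km (1 km = 1000 m; c in km⁻¹ = c in m⁻¹ × 1000):
Porosity at 2.6 km: phi = 0.64·exp(−0.457×2.6) = 0.1951
Solid-volume conservation: h(1−phi) = h₀(1−phi₀) ⇒ h = h₀·(1−phi₀)/(1−phi)
h = 0.109 × (1 − 0.64)/(1 − 0.1951) = 0.109 × 0.4472 = 0.0487 km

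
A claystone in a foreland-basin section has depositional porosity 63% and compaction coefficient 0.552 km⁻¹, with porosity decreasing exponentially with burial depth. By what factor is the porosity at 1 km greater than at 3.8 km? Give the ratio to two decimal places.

n(z₁)/n(z₂) = e^(−c·z₁)/e^(−c·z₂) = e^{c(z₂−z₁)}
= exp(0.552 × 2.8) = exp(1.546) = 4.6908

4.69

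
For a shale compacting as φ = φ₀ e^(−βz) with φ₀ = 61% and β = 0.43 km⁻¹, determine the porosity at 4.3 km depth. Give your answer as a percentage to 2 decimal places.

φ = φ₀·exp(−β·z) = 0.61 × exp(−0.43 × 4.3) = 0.61 × exp(−1.849)
  = 0.61 × 0.1574 = 0.0960

9.60%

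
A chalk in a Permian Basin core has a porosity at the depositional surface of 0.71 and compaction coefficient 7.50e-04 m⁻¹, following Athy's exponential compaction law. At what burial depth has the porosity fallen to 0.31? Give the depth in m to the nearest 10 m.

Working in km (1 km = 1000 m; c in km⁻¹ = c in m⁻¹ × 1000):
Invert Athy's law: z = ln(φ₀/φ) / c
z = ln(0.71/0.31) / 0.75 = ln(2.29) / 0.75 = 0.8287 / 0.75 = 1.105 km

1100 m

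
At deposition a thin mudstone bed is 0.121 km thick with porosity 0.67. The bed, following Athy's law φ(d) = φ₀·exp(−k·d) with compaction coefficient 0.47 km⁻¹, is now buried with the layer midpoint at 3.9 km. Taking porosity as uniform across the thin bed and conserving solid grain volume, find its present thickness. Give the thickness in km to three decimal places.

0.045 km

Porosity at 3.9 km: φ = 0.67·exp(−0.47×3.9) = 0.1072
Solid-volume conservation: h(1−φ) = h₀(1−φ₀) ⇒ h = h₀·(1−φ₀)/(1−φ)
h = 0.121 × (1 − 0.67)/(1 − 0.1072) = 0.121 × 0.3696 = 0.0447 km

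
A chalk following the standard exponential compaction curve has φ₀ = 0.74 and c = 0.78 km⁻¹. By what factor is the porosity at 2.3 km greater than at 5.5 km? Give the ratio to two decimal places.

φ(Z₁)/φ(Z₂) = e^(−c·Z₁)/e^(−c·Z₂) = e^{c(Z₂−Z₁)}
= exp(0.78 × 3.2) = exp(2.496) = 12.1339

12.13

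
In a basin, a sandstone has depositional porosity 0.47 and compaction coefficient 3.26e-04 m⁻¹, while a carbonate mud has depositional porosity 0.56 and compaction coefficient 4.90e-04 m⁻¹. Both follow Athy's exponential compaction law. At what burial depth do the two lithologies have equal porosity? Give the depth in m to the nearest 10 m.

1070 m

Working in km (1 km = 1000 m; k in km⁻¹ = k in m⁻¹ × 1000):
Set n₀ₐ e^(−kₐd) = n₀ᵦ e^(−kᵦd) ⇒ ln(n₀ₐ/n₀ᵦ) = (kₐ − kᵦ)·d
d = ln(0.47/0.56) / (0.326 − 0.49) = -0.1752 / -0.164 = 1.068 km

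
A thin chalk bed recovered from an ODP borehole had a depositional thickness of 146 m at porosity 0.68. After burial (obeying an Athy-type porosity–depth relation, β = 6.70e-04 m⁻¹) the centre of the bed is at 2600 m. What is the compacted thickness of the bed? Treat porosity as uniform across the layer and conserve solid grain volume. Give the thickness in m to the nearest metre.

Working in km (1 km = 1000 m; β in km⁻¹ = β in m⁻¹ × 1000):
Porosity at 2.6 km: φ = 0.68·exp(−0.67×2.6) = 0.1191
Solid-volume conservation: h(1−φ) = h₀(1−φ₀) ⇒ h = h₀·(1−φ₀)/(1−φ)
h = 0.146 × (1 − 0.68)/(1 − 0.1191) = 0.146 × 0.3633 = 0.0530 km

53 m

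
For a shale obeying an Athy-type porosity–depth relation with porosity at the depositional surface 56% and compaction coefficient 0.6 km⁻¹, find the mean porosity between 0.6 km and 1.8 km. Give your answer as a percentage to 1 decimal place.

⟨n⟩ = (1/(z₂−z₁)) ∫ n₀ e^(−βz) dz = n₀·(e^(−β·z₁) − e^(−β·z₂)) / (β·(z₂−z₁))
e^(−0.6×0.6) = 0.6977; e^(−0.6×1.8) = 0.3396
⟨n⟩ = 0.56 × (0.6977 − 0.3396) / (0.6 × 1.2) = 0.56 × 0.4973 = 0.2785

27.9%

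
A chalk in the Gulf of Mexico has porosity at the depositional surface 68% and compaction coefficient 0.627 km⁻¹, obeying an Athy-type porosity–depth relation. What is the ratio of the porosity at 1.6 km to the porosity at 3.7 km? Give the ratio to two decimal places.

phi(Z₁)/phi(Z₂) = e^(−k·Z₁)/e^(−k·Z₂) = e^{k(Z₂−Z₁)}
= exp(0.627 × 2.1) = exp(1.317) = 3.7311

3.73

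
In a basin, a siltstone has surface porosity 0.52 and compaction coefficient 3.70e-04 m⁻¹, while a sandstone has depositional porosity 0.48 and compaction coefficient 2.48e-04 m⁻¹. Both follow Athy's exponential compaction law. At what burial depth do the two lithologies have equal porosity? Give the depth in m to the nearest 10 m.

660 m

Working in km (1 km = 1000 m; β in km⁻¹ = β in m⁻¹ × 1000):
Set n₀ₐ e^(−βₐZ) = n₀ᵦ e^(−βᵦZ) ⇒ ln(n₀ₐ/n₀ᵦ) = (βₐ − βᵦ)·Z
Z = ln(0.52/0.48) / (0.37 − 0.248) = 0.0800 / 0.122 = 0.656 km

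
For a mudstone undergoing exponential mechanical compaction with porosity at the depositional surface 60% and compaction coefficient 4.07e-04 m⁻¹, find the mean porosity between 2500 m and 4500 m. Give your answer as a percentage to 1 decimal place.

14.8%

Working in km (1 km = 1000 m; k in km⁻¹ = k in m⁻¹ × 1000):
⟨n⟩ = (1/(d₂−d₁)) ∫ n₀ e^(−kd) dd = n₀·(e^(−k·d₁) − e^(−k·d₂)) / (k·(d₂−d₁))
e^(−0.407×2.5) = 0.3615; e^(−0.407×4.5) = 0.1602
⟨n⟩ = 0.6 × (0.3615 − 0.1602) / (0.407 × 2) = 0.6 × 0.2473 = 0.1484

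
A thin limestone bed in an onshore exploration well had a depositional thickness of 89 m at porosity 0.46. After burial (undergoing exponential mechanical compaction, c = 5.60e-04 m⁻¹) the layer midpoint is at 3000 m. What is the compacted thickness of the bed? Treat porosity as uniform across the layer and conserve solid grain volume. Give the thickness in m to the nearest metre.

Working in km (1 km = 1000 m; c in km⁻¹ = c in m⁻¹ × 1000):
Porosity at 3 km: n = 0.46·exp(−0.56×3) = 0.0857
Solid-volume conservation: h(1−n) = h₀(1−n₀) ⇒ h = h₀·(1−n₀)/(1−n)
h = 0.089 × (1 − 0.46)/(1 − 0.0857) = 0.089 × 0.5906 = 0.0526 km

53 m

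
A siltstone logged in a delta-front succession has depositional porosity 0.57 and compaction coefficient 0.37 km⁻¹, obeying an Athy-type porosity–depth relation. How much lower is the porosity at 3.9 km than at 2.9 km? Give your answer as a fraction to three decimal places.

0.060

n(2.9) = 0.57·e^(−0.37×2.9) = 0.1949
n(3.9) = 0.57·e^(−0.37×3.9) = 0.1346
Δn = 0.1949 − 0.1346 = 0.0603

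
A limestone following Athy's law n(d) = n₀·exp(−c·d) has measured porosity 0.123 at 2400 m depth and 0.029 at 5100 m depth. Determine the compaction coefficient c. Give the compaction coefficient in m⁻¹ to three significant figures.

Working in km (1 km = 1000 m; c in km⁻¹ = c in m⁻¹ × 1000):
Athy: n(d) = n₀ e^(−cd) ⇒ n₁/n₂ = e^{c(d₂−d₁)} ⇒ c = ln(n₁/n₂)/(d₂−d₁)
c = ln(0.123/0.029) / (5.1 − 2.4) = ln(4.241) / 2.7 = 1.4449 / 2.7 = 0.5351 km⁻¹

0.000535 m⁻¹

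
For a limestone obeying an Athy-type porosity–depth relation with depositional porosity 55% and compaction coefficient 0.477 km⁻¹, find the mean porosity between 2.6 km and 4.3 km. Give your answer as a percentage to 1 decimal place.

10.9%

⟨φ⟩ = (1/(d₂−d₁)) ∫ φ₀ e^(−cd) dd = φ₀·(e^(−c·d₁) − e^(−c·d₂)) / (c·(d₂−d₁))
e^(−0.477×2.6) = 0.2893; e^(−0.477×4.3) = 0.1286
⟨φ⟩ = 0.55 × (0.2893 − 0.1286) / (0.477 × 1.7) = 0.55 × 0.1982 = 0.1090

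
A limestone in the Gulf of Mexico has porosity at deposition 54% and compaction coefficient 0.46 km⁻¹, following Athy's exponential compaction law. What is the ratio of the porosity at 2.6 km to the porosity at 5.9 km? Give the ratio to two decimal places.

n(Z₁)/n(Z₂) = e^(−k·Z₁)/e^(−k·Z₂) = e^{k(Z₂−Z₁)}
= exp(0.46 × 3.3) = exp(1.518) = 4.5631

4.56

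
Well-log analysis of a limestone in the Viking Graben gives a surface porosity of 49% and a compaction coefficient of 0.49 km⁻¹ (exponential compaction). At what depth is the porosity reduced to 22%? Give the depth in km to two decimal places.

1.63 km

Invert Athy's law: z = ln(phi₀/phi) / β
z = ln(0.49/0.22) / 0.49 = ln(2.227) / 0.49 = 0.8008 / 0.49 = 1.634 km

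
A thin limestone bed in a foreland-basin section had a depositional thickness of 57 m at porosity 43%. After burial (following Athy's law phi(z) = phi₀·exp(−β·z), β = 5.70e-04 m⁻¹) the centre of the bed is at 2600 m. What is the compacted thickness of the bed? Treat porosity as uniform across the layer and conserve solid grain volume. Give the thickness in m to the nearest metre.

36 m

Working in km (1 km = 1000 m; β in km⁻¹ = β in m⁻¹ × 1000):
Porosity at 2.6 km: phi = 0.43·exp(−0.57×2.6) = 0.0977
Solid-volume conservation: h(1−phi) = h₀(1−phi₀) ⇒ h = h₀·(1−phi₀)/(1−phi)
h = 0.057 × (1 − 0.43)/(1 − 0.0977) = 0.057 × 0.6317 = 0.0360 km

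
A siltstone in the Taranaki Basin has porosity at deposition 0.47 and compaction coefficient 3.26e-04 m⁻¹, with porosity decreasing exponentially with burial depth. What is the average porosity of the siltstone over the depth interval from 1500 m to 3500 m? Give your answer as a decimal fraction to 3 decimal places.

0.212

Working in km (1 km = 1000 m; β in km⁻¹ = β in m⁻¹ × 1000):
⟨n⟩ = (1/(Z₂−Z₁)) ∫ n₀ e^(−βZ) dZ = n₀·(e^(−β·Z₁) − e^(−β·Z₂)) / (β·(Z₂−Z₁))
e^(−0.326×1.5) = 0.6132; e^(−0.326×3.5) = 0.3195
⟨n⟩ = 0.47 × (0.6132 − 0.3195) / (0.326 × 2) = 0.47 × 0.4505 = 0.2117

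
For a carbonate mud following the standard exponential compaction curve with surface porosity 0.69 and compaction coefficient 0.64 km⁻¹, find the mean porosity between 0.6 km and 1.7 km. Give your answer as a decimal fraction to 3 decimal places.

0.337

⟨φ⟩ = (1/(Z₂−Z₁)) ∫ φ₀ e^(−cZ) dZ = φ₀·(e^(−c·Z₁) − e^(−c·Z₂)) / (c·(Z₂−Z₁))
e^(−0.64×0.6) = 0.6811; e^(−0.64×1.7) = 0.3369
⟨φ⟩ = 0.69 × (0.6811 − 0.3369) / (0.64 × 1.1) = 0.69 × 0.4890 = 0.3374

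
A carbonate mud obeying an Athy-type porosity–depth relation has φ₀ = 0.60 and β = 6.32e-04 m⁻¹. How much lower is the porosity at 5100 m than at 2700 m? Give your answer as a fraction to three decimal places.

0.085

Working in km (1 km = 1000 m; β in km⁻¹ = β in m⁻¹ × 1000):
φ(2.7) = 0.6·e^(−0.632×2.7) = 0.1089
φ(5.1) = 0.6·e^(−0.632×5.1) = 0.0239
Δφ = 0.1089 − 0.0239 = 0.0850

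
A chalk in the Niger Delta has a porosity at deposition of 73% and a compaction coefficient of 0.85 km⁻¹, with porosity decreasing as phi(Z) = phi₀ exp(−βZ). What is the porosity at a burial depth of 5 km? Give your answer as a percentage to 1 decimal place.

1.0%

phi = phi₀·exp(−β·Z) = 0.73 × exp(−0.85 × 5) = 0.73 × exp(−4.25)
  = 0.73 × 0.0143 = 0.0104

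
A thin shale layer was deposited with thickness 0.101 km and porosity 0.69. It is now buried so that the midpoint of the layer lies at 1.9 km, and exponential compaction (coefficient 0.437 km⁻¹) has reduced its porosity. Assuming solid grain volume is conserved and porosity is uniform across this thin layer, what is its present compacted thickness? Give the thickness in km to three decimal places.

0.045 km

Porosity at 1.9 km: n = 0.69·exp(−0.437×1.9) = 0.3008
Solid-volume conservation: h(1−n) = h₀(1−n₀) ⇒ h = h₀·(1−n₀)/(1−n)
h = 0.101 × (1 − 0.69)/(1 − 0.3008) = 0.101 × 0.4434 = 0.0448 km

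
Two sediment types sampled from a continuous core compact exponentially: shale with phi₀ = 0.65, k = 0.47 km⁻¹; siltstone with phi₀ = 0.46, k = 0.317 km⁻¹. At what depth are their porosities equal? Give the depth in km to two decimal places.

Set phi₀ₐ e^(−kₐd) = phi₀ᵦ e^(−kᵦd) ⇒ ln(phi₀ₐ/phi₀ᵦ) = (kₐ − kᵦ)·d
d = ln(0.65/0.46) / (0.47 − 0.317) = 0.3457 / 0.153 = 2.260 km

2.26 km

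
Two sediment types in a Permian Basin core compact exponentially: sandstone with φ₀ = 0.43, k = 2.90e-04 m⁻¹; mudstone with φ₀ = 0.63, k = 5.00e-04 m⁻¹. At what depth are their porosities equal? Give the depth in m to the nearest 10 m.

Working in km (1 km = 1000 m; k in km⁻¹ = k in m⁻¹ × 1000):
Set φ₀ₐ e^(−kₐd) = φ₀ᵦ e^(−kᵦd) ⇒ ln(φ₀ₐ/φ₀ᵦ) = (kₐ − kᵦ)·d
d = ln(0.43/0.63) / (0.29 − 0.5) = -0.3819 / -0.21 = 1.819 km

1820 m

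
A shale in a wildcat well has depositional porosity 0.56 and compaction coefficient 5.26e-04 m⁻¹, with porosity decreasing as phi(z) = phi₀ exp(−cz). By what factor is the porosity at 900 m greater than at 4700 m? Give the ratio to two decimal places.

Working in km (1 km = 1000 m; c in km⁻¹ = c in m⁻¹ × 1000):
phi(z₁)/phi(z₂) = e^(−c·z₁)/e^(−c·z₂) = e^{c(z₂−z₁)}
= exp(0.526 × 3.8) = exp(1.999) = 7.3802

7.38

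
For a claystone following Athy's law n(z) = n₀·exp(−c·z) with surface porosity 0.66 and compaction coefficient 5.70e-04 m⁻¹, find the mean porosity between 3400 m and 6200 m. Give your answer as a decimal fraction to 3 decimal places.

0.047

Working in km (1 km = 1000 m; c in km⁻¹ = c in m⁻¹ × 1000):
⟨n⟩ = (1/(z₂−z₁)) ∫ n₀ e^(−cz) dz = n₀·(e^(−c·z₁) − e^(−c·z₂)) / (c·(z₂−z₁))
e^(−0.57×3.4) = 0.1440; e^(−0.57×6.2) = 0.0292
⟨n⟩ = 0.66 × (0.1440 − 0.0292) / (0.57 × 2.8) = 0.66 × 0.0719 = 0.0475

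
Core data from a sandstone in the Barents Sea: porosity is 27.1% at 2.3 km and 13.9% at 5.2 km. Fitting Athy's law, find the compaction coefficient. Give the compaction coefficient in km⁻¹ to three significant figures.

Athy: φ(d) = φ₀ e^(−βd) ⇒ φ₁/φ₂ = e^{β(d₂−d₁)} ⇒ β = ln(φ₁/φ₂)/(d₂−d₁)
β = ln(0.271/0.139) / (5.2 − 2.3) = ln(1.95) / 2.9 = 0.6676 / 2.9 = 0.2302 km⁻¹

0.230 km⁻¹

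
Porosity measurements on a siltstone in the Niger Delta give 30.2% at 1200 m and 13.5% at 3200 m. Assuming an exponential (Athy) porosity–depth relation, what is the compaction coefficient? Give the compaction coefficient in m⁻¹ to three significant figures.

0.000403 m⁻¹

Working in km (1 km = 1000 m; β in km⁻¹ = β in m⁻¹ × 1000):
Athy: phi(z) = phi₀ e^(−βz) ⇒ phi₁/phi₂ = e^{β(z₂−z₁)} ⇒ β = ln(phi₁/phi₂)/(z₂−z₁)
β = ln(0.302/0.135) / (3.2 − 1.2) = ln(2.237) / 2 = 0.8052 / 2 = 0.4026 km⁻¹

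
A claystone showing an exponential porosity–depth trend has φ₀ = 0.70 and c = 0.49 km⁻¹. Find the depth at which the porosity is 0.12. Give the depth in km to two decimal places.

3.60 km

Invert Athy's law: d = ln(φ₀/φ) / c
d = ln(0.7/0.12) / 0.49 = ln(5.833) / 0.49 = 1.7636 / 0.49 = 3.599 km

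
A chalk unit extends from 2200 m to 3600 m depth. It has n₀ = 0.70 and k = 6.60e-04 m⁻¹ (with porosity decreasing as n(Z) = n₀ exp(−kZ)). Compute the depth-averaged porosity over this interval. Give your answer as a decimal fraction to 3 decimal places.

Working in km (1 km = 1000 m; k in km⁻¹ = k in m⁻¹ × 1000):
⟨n⟩ = (1/(Z₂−Z₁)) ∫ n₀ e^(−kZ) dZ = n₀·(e^(−k·Z₁) − e^(−k·Z₂)) / (k·(Z₂−Z₁))
e^(−0.66×2.2) = 0.2341; e^(−0.66×3.6) = 0.0929
⟨n⟩ = 0.7 × (0.2341 − 0.0929) / (0.66 × 1.4) = 0.7 × 0.1528 = 0.1070

0.107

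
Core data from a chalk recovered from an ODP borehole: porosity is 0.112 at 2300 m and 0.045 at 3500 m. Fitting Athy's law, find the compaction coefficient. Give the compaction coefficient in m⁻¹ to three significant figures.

0.000760 m⁻¹

Working in km (1 km = 1000 m; c in km⁻¹ = c in m⁻¹ × 1000):
Athy: phi(Z) = phi₀ e^(−cZ) ⇒ phi₁/phi₂ = e^{c(Z₂−Z₁)} ⇒ c = ln(phi₁/phi₂)/(Z₂−Z₁)
c = ln(0.112/0.045) / (3.5 − 2.3) = ln(2.489) / 1.2 = 0.9118 / 1.2 = 0.7599 km⁻¹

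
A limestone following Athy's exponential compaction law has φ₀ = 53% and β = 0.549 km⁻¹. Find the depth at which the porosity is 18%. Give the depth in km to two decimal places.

Invert Athy's law: Z = ln(φ₀/φ) / β
Z = ln(0.53/0.18) / 0.549 = ln(2.944) / 0.549 = 1.0799 / 0.549 = 1.967 km

1.97 km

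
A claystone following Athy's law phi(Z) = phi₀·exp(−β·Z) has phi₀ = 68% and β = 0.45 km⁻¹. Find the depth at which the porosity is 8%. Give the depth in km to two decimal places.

Invert Athy's law: Z = ln(phi₀/phi) / β
Z = ln(0.68/0.08) / 0.45 = ln(8.5) / 0.45 = 2.1401 / 0.45 = 4.756 km

4.76 km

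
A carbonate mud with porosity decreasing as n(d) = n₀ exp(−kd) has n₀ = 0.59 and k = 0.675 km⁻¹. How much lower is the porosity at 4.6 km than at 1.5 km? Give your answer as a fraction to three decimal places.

0.188

n(1.5) = 0.59·e^(−0.675×1.5) = 0.2144
n(4.6) = 0.59·e^(−0.675×4.6) = 0.0264
Δn = 0.2144 − 0.0264 = 0.1879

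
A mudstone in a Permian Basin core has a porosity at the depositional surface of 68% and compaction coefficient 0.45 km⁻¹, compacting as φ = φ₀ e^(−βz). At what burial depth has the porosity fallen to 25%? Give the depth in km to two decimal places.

2.22 km

Invert Athy's law: z = ln(φ₀/φ) / β
z = ln(0.68/0.25) / 0.45 = ln(2.72) / 0.45 = 1.0006 / 0.45 = 2.224 km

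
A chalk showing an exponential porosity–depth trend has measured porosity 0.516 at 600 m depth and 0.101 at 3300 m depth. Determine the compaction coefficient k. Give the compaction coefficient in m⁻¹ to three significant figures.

0.000604 m⁻¹

Working in km (1 km = 1000 m; k in km⁻¹ = k in m⁻¹ × 1000):
Athy: n(d) = n₀ e^(−kd) ⇒ n₁/n₂ = e^{k(d₂−d₁)} ⇒ k = ln(n₁/n₂)/(d₂−d₁)
k = ln(0.516/0.101) / (3.3 − 0.6) = ln(5.109) / 2.7 = 1.6310 / 2.7 = 0.6041 km⁻¹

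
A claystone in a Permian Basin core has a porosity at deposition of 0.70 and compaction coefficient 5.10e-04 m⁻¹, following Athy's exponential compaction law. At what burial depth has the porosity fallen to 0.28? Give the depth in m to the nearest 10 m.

Working in km (1 km = 1000 m; β in km⁻¹ = β in m⁻¹ × 1000):
Invert Athy's law: d = ln(φ₀/φ) / β
d = ln(0.7/0.28) / 0.51 = ln(2.5) / 0.51 = 0.9163 / 0.51 = 1.797 km

1800 m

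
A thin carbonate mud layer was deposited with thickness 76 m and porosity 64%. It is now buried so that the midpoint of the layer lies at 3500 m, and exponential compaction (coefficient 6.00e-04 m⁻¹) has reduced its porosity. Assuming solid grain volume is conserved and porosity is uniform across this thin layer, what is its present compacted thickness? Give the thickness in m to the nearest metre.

Working in km (1 km = 1000 m; β in km⁻¹ = β in m⁻¹ × 1000):
Porosity at 3.5 km: n = 0.64·exp(−0.6×3.5) = 0.0784
Solid-volume conservation: h(1−n) = h₀(1−n₀) ⇒ h = h₀·(1−n₀)/(1−n)
h = 0.076 × (1 − 0.64)/(1 − 0.0784) = 0.076 × 0.3906 = 0.0297 km

30 m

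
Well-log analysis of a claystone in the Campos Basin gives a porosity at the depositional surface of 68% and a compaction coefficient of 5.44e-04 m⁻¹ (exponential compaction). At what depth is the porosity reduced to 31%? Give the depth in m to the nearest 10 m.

1440 m

Working in km (1 km = 1000 m; c in km⁻¹ = c in m⁻¹ × 1000):
Invert Athy's law: Z = ln(phi₀/phi) / c
Z = ln(0.68/0.31) / 0.544 = ln(2.194) / 0.544 = 0.7855 / 0.544 = 1.444 km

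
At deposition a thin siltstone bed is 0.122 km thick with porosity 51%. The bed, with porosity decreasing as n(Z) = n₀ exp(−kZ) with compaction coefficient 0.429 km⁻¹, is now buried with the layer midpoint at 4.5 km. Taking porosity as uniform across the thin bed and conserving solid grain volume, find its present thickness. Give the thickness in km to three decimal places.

0.065 km

Porosity at 4.5 km: n = 0.51·exp(−0.429×4.5) = 0.0740
Solid-volume conservation: h(1−n) = h₀(1−n₀) ⇒ h = h₀·(1−n₀)/(1−n)
h = 0.122 × (1 − 0.51)/(1 − 0.0740) = 0.122 × 0.5292 = 0.0646 km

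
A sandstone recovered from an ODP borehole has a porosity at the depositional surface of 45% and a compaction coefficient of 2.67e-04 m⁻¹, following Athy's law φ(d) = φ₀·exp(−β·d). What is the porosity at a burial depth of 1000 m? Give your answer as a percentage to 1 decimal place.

34.5%

Working in km (1 km = 1000 m; β in km⁻¹ = β in m⁻¹ × 1000):
φ = φ₀·exp(−β·d) = 0.45 × exp(−0.267 × 1) = 0.45 × exp(−0.267)
  = 0.45 × 0.7657 = 0.3446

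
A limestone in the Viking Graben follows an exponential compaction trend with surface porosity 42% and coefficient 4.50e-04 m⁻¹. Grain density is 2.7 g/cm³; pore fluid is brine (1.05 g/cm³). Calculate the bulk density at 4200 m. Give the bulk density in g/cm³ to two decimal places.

Working in km (1 km = 1000 m; c in km⁻¹ = c in m⁻¹ × 1000):
Porosity at depth: φ = 0.42·exp(−0.45×4.2) = 0.42×0.1511 = 0.0635
Bulk density: ρ_b = (1−φ)ρ_g + φ·ρ_f = 0.9365×2.7 + 0.0635×1.05
       = 2.529 + 0.067 = 2.595 g/cm³

2.60 g/cm³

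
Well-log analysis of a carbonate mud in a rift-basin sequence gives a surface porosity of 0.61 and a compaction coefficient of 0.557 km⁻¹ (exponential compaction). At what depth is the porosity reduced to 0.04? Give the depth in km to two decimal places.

4.89 km

Invert Athy's law: z = ln(n₀/n) / c
z = ln(0.61/0.04) / 0.557 = ln(15.25) / 0.557 = 2.7246 / 0.557 = 4.892 km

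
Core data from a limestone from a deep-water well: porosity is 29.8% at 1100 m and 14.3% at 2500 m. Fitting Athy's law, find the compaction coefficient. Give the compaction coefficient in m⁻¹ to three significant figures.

0.000524 m⁻¹

Working in km (1 km = 1000 m; k in km⁻¹ = k in m⁻¹ × 1000):
Athy: n(z) = n₀ e^(−kz) ⇒ n₁/n₂ = e^{k(z₂−z₁)} ⇒ k = ln(n₁/n₂)/(z₂−z₁)
k = ln(0.298/0.143) / (2.5 − 1.1) = ln(2.084) / 1.4 = 0.7342 / 1.4 = 0.5245 km⁻¹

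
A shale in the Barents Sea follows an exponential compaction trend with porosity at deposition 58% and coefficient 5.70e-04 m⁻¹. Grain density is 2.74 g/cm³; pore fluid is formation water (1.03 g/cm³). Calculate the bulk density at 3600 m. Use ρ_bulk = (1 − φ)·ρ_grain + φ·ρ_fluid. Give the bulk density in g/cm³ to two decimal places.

Working in km (1 km = 1000 m; k in km⁻¹ = k in m⁻¹ × 1000):
Porosity at depth: φ = 0.58·exp(−0.57×3.6) = 0.58×0.1285 = 0.0745
Bulk density: ρ_b = (1−φ)ρ_g + φ·ρ_f = 0.9255×2.74 + 0.0745×1.03
       = 2.536 + 0.077 = 2.613 g/cm³

2.61 g/cm³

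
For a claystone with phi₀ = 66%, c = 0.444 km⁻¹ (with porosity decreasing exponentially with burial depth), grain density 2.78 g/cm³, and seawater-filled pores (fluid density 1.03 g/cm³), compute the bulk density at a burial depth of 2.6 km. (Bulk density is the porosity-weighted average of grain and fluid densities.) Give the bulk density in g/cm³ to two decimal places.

2.42 g/cm³

Porosity at depth: phi = 0.66·exp(−0.444×2.6) = 0.66×0.3152 = 0.2081
Bulk density: ρ_b = (1−phi)ρ_g + phi·ρ_f = 0.7919×2.78 + 0.2081×1.03
       = 2.202 + 0.214 = 2.416 g/cm³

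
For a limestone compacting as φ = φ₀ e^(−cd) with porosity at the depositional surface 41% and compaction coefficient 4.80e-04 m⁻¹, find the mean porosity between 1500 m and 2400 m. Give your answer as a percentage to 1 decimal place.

Working in km (1 km = 1000 m; c in km⁻¹ = c in m⁻¹ × 1000):
⟨φ⟩ = (1/(d₂−d₁)) ∫ φ₀ e^(−cd) dd = φ₀·(e^(−c·d₁) − e^(−c·d₂)) / (c·(d₂−d₁))
e^(−0.48×1.5) = 0.4868; e^(−0.48×2.4) = 0.3160
⟨φ⟩ = 0.41 × (0.4868 − 0.3160) / (0.48 × 0.9) = 0.41 × 0.3953 = 0.1621

16.2%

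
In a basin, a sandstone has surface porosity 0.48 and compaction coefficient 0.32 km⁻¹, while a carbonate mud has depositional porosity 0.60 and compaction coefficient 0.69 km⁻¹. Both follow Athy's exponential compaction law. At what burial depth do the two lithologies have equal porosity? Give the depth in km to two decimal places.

Set phi₀ₐ e^(−cₐZ) = phi₀ᵦ e^(−cᵦZ) ⇒ ln(phi₀ₐ/phi₀ᵦ) = (cₐ − cᵦ)·Z
Z = ln(0.48/0.6) / (0.32 − 0.69) = -0.2231 / -0.37 = 0.603 km

0.60 km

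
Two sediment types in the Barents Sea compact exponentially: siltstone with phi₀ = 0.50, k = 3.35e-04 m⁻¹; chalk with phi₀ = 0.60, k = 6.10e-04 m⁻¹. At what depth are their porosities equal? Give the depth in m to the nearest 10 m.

660 m

Working in km (1 km = 1000 m; k in km⁻¹ = k in m⁻¹ × 1000):
Set phi₀ₐ e^(−kₐZ) = phi₀ᵦ e^(−kᵦZ) ⇒ ln(phi₀ₐ/phi₀ᵦ) = (kₐ − kᵦ)·Z
Z = ln(0.5/0.6) / (0.335 − 0.61) = -0.1823 / -0.275 = 0.663 km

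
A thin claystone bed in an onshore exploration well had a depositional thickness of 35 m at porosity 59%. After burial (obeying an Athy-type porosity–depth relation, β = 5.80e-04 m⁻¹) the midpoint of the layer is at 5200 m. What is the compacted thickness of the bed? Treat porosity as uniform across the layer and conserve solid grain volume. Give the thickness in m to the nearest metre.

15 m

Working in km (1 km = 1000 m; β in km⁻¹ = β in m⁻¹ × 1000):
Porosity at 5.2 km: n = 0.59·exp(−0.58×5.2) = 0.0289
Solid-volume conservation: h(1−n) = h₀(1−n₀) ⇒ h = h₀·(1−n₀)/(1−n)
h = 0.035 × (1 − 0.59)/(1 − 0.0289) = 0.035 × 0.4222 = 0.0148 km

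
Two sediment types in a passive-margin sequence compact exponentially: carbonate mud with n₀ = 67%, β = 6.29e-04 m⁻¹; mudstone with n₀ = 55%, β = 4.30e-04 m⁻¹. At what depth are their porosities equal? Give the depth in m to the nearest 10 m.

990 m

Working in km (1 km = 1000 m; β in km⁻¹ = β in m⁻¹ × 1000):
Set n₀ₐ e^(−βₐz) = n₀ᵦ e^(−βᵦz) ⇒ ln(n₀ₐ/n₀ᵦ) = (βₐ − βᵦ)·z
z = ln(0.67/0.55) / (0.629 − 0.43) = 0.1974 / 0.199 = 0.992 km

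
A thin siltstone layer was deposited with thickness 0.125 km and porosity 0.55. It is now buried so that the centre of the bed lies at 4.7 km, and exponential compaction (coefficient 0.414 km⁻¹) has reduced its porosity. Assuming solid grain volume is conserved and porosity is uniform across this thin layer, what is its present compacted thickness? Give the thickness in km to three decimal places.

Porosity at 4.7 km: φ = 0.55·exp(−0.414×4.7) = 0.0786
Solid-volume conservation: h(1−φ) = h₀(1−φ₀) ⇒ h = h₀·(1−φ₀)/(1−φ)
h = 0.125 × (1 − 0.55)/(1 − 0.0786) = 0.125 × 0.4884 = 0.0610 km

0.061 km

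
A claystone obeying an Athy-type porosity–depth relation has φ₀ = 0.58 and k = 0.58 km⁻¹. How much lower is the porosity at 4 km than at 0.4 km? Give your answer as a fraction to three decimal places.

φ(0.4) = 0.58·e^(−0.58×0.4) = 0.4599
φ(4) = 0.58·e^(−0.58×4) = 0.0570
Δφ = 0.4599 − 0.0570 = 0.4029

0.403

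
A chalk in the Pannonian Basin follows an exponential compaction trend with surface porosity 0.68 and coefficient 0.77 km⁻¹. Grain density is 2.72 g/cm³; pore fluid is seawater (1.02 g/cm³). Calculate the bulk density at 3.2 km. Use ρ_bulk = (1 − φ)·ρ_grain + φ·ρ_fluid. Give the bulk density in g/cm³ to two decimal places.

2.62 g/cm³

Porosity at depth: n = 0.68·exp(−0.77×3.2) = 0.68×0.0851 = 0.0579
Bulk density: ρ_b = (1−n)ρ_g + n·ρ_f = 0.9421×2.72 + 0.0579×1.02
       = 2.563 + 0.059 = 2.622 g/cm³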